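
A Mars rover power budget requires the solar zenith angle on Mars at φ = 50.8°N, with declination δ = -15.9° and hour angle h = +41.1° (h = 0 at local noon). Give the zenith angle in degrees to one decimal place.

θ_z = 75.8°

cos θ_z = sin φ sin δ + cos φ cos δ cos h = -0.212303 + 0.458053 = 0.245750.
θ_z = arccos(0.245750) = 75.8°.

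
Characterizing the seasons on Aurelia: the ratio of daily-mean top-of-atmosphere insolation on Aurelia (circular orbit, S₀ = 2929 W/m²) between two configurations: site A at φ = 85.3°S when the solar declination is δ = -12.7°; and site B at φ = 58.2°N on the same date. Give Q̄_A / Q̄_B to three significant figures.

Q̄_A / Q̄_B ≈ 2.70

— Configuration A (φ=-85.3°):
cos H₀ = −tan(-85.3°) tan(-12.700°) = -2.7411 ≤ −1 ⇒ polar day, H₀ = π.
Bracket: H₀ sin φ sin δ + cos φ cos δ sin H₀ = 3.1416×-0.99664×-0.21985 + 0.08194×0.97553×0.00000 = 0.688360 + 0.000000 = 0.688360.
Q̄ = (S₀/π) × [bracket] = (2929/π) × 0.688360 = 641.78 W/m².
— Configuration B (φ=+58.2°):
cos H₀ = −tan(+58.2°) tan(-12.700°) = 0.3635, H₀ = 1.1988 rad.
Bracket: H₀ sin φ sin δ + cos φ cos δ sin H₀ = 1.1988×0.84989×-0.21985 + 0.52696×0.97553×0.93161 = -0.223994 + 0.478908 = 0.254914.
Q̄ = (S₀/π) × [bracket] = (2929/π) × 0.254914 = 237.66 W/m².
Ratio Q̄_A / Q̄_B = 641.78 / 237.66 = 2.700.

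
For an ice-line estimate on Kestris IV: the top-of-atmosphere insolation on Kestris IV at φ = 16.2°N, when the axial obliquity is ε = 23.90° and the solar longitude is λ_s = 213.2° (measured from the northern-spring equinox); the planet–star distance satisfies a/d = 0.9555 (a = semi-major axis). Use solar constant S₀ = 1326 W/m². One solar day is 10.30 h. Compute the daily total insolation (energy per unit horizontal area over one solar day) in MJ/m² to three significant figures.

Solar declination: sin δ = sin ε · sin λ_s = sin 23.90° × sin 213.2° = -0.22184, so δ = -12.817°.
cos H₀ = −tan(+16.2°) tan(-12.817°) = 0.0661, H₀ = 1.5047 rad.
Bracket: H₀ sin φ sin δ + cos φ cos δ sin H₀ = 1.5047×0.27899×-0.22184 + 0.96029×0.97508×0.99781 = -0.093128 + 0.934309 = 0.841181.
Inverse-square distance factor (a/d)² = 0.9555² = 0.912980.
Q̄ = (S₀/π) × 0.912980 × [bracket] = (1326/π) × 0.912980 × 0.841181 = 324.15 W/m².
Daily total = Q̄ × 10.30 h × 3600 s/h = 324.15 × 10.30 × 3600 / 10⁶ = 12.02 MJ/m².

12.0 MJ/m²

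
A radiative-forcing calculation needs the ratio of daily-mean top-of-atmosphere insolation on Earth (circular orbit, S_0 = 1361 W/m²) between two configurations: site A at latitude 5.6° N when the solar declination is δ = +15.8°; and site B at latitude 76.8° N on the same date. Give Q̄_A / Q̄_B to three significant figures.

Q̄_A / Q̄_B ≈ 1.20

— Configuration A (ϕ=+5.6°):
cos h₀ = −tan(+5.6°) tan(+15.800°) = -0.0277, h₀ = 1.5985 rad.
Bracket: h₀ sin ϕ sin δ + cos ϕ cos δ sin h₀ = 1.5985×0.09758×0.27228 + 0.99523×0.96222×0.99962 = 0.042471 + 0.957266 = 0.999737.
Q̄ = (S_0/π) × [bracket] = (1361/π) × 0.999737 = 433.11 W/m².
— Configuration B (ϕ=+76.8°):
cos h₀ = −tan(+76.8°) tan(+15.800°) = -1.2065 ≤ −1 ⇒ polar day, h₀ = π.
Bracket: h₀ sin ϕ sin δ + cos ϕ cos δ sin h₀ = 3.1416×0.97358×0.27228 + 0.22835×0.96222×0.00000 = 0.832795 + 0.000000 = 0.832795.
Q̄ = (S_0/π) × [bracket] = (1361/π) × 0.832795 = 360.78 W/m².
Ratio Q̄_A / Q̄_B = 433.11 / 360.78 = 1.200.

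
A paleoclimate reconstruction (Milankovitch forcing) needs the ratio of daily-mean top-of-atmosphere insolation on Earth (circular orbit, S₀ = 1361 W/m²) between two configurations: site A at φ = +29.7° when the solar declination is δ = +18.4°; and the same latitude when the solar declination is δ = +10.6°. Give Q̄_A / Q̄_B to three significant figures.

Q̄_A / Q̄_B ≈ 1.08

— Configuration A (φ=+29.7°):
cos H₀ = −tan(+29.7°) tan(+18.400°) = -0.1897, H₀ = 1.7617 rad.
Bracket: H₀ sin φ sin δ + cos φ cos δ sin H₀ = 1.7617×0.49546×0.31565 + 0.86863×0.94888×0.98183 = 0.275516 + 0.809249 = 1.084765.
Q̄ = (S₀/π) × [bracket] = (1361/π) × 1.084765 = 469.94 W/m².
— Configuration B (φ=+29.7°):
cos H₀ = −tan(+29.7°) tan(+10.600°) = -0.1067, H₀ = 1.6777 rad.
Bracket: H₀ sin φ sin δ + cos φ cos δ sin H₀ = 1.6777×0.49546×0.18395 + 0.86863×0.98294×0.99429 = 0.152905 + 0.848936 = 1.001841.
Q̄ = (S₀/π) × [bracket] = (1361/π) × 1.001841 = 434.02 W/m².
Ratio Q̄_A / Q̄_B = 469.94 / 434.02 = 1.083.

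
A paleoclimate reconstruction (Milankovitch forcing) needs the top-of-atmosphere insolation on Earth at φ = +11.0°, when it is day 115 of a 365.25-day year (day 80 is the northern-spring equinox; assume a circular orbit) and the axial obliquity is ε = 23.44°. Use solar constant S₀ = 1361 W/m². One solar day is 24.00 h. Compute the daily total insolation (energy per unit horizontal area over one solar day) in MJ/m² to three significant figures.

Solar longitude: λ_s = 360° × (115 − 80)/365.25 = 34.497°.
sin δ = sin 23.44° × sin 34.497° = 0.22529, so δ = +13.020°.
cos H₀ = −tan(+11.0°) tan(+13.020°) = -0.0449, H₀ = 1.6158 rad.
Bracket: H₀ sin φ sin δ + cos φ cos δ sin H₀ = 1.6158×0.19081×0.22529 + 0.98163×0.97429×0.99899 = 0.069459 + 0.955426 = 1.024885.
Q̄ = (S₀/π) × [bracket] = (1361/π) × 1.024885 = 444.00 W/m².
Daily total = Q̄ × 24.00 h × 3600 s/h = 444.00 × 24.00 × 3600 / 10⁶ = 38.36 MJ/m².

38.4 MJ/m²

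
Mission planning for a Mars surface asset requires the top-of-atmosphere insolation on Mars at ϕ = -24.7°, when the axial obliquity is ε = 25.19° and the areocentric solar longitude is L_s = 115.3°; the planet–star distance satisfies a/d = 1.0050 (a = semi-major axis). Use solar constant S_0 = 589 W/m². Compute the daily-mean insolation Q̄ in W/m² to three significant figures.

Q̄ ≈ 114 W/m²

sin δ = sin 25.19° × sin 115.3° = 0.38480, so δ = +22.631°.
cos h₀ = −tan(-24.7°) tan(+22.631°) = 0.1918, h₀ = 1.3778 rad.
Bracket: h₀ sin ϕ sin δ + cos ϕ cos δ sin h₀ = 1.3778×-0.41787×0.38480 + 0.90851×0.92300×0.98144 = -0.221545 + 0.822991 = 0.601446.
Inverse-square distance factor (a/d)² = 1.0050² = 1.010025.
Q̄ = (S_0/π) × 1.010025 × [bracket] = (589/π) × 1.010025 × 0.601446 = 113.9 W/m².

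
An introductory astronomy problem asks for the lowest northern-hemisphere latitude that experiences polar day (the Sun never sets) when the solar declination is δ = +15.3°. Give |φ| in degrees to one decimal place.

|φ| = 74.7°

Polar day requires cos H₀ = −tan φ tan δ ≤ −1, i.e. tan φ tan δ ≥ 1.
The boundary is |tan φ| · |tan δ| = 1, so |φ| = 90° − |δ| = 90° − 15.3° = 74.7° in the northern hemisphere.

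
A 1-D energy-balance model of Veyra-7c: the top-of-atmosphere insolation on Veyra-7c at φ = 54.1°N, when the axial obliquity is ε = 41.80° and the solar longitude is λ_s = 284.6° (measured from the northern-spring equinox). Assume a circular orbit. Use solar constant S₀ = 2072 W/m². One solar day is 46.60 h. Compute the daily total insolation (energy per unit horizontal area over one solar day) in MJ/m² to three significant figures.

Solar declination: sin δ = sin ε · sin λ_s = sin 41.80° × sin 284.6° = -0.64501, so δ = -40.166°.
cos H₀ = −tan(+54.1°) tan(-40.166°) = 1.1660 ≥ 1 ⇒ polar night, H₀ = 0 and Q̄ = 0.
Daily total = Q̄ × 46.60 h × 3600 s/h = 0.00 MJ/m².

0.00 MJ/m²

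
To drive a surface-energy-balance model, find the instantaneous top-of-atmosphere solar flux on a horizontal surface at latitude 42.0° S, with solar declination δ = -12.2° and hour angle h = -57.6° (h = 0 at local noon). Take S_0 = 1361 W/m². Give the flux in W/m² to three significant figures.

cos θ_z = sin ϕ sin δ + cos ϕ cos δ cos h = 0.141404 + 0.389204 = 0.530608.
Flux = S_0 · cos θ_z = 1361 × 0.530608 = 722.2 W/m².

722 W/m²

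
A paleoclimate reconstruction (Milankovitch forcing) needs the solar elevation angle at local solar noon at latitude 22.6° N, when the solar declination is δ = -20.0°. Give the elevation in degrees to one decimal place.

47.4°

At local noon the hour angle is zero, so the zenith angle equals |ϕ − δ| = |+22.6° − (-20.000°)| = 42.600°.
Elevation = 90° − 42.600° = 47.4°.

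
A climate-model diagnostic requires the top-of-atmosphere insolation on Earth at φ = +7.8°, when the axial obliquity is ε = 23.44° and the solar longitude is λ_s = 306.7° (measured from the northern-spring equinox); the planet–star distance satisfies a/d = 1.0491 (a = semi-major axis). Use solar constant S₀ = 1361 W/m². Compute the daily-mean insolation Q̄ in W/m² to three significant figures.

Q̄ ≈ 416 W/m²

Solar declination: sin δ = sin ε · sin λ_s = sin 23.44° × sin 306.7° = -0.31894, so δ = -18.599°.
cos H₀ = −tan(+7.8°) tan(-18.599°) = 0.0461, H₀ = 1.5247 rad.
Bracket: H₀ sin φ sin δ + cos φ cos δ sin H₀ = 1.5247×0.13572×-0.31894 + 0.99075×0.94778×0.99894 = -0.065999 + 0.938018 = 0.872019.
Inverse-square distance factor (a/d)² = 1.0491² = 1.100611.
Q̄ = (S₀/π) × 1.100611 × [bracket] = (1361/π) × 1.100611 × 0.872019 = 415.8 W/m².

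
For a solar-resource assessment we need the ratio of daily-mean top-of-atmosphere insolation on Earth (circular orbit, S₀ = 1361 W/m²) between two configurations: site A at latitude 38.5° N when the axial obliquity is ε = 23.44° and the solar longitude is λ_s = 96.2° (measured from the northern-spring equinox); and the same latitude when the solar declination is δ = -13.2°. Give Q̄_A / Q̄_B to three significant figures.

Q̄_A / Q̄_B ≈ 2.08

— Configuration A (φ=+38.5°):
Solar declination: sin δ = sin ε · sin λ_s = sin 23.44° × sin 96.2° = 0.39546, so δ = +23.295°.
cos H₀ = −tan(+38.5°) tan(+23.295°) = -0.3425, H₀ = 1.9204 rad.
Bracket: H₀ sin φ sin δ + cos φ cos δ sin H₀ = 1.9204×0.62251×0.39546 + 0.78261×0.91848×0.93952 = 0.472760 + 0.675338 = 1.148098.
Q̄ = (S₀/π) × [bracket] = (1361/π) × 1.148098 = 497.38 W/m².
— Configuration B (φ=+38.5°):
cos H₀ = −tan(+38.5°) tan(-13.200°) = 0.1866, H₀ = 1.3831 rad.
Bracket: H₀ sin φ sin δ + cos φ cos δ sin H₀ = 1.3831×0.62251×-0.22835 + 0.78261×0.97358×0.98244 = -0.196608 + 0.748554 = 0.551946.
Q̄ = (S₀/π) × [bracket] = (1361/π) × 0.551946 = 239.11 W/m².
Ratio Q̄_A / Q̄_B = 497.38 / 239.11 = 2.080.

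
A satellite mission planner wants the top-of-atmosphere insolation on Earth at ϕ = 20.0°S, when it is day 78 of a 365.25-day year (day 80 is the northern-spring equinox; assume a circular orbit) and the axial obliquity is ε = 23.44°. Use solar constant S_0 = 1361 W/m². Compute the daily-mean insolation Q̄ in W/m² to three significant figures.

Q̄ ≈ 410 W/m²

Solar longitude: L_s = 360° × (78 − 80)/365.25 = -1.971°, i.e. -1.971° + 360° = 358.029°.
sin δ = sin 23.44° × sin 358.029° = -0.01368, so δ = -0.784°.
cos h₀ = −tan(-20.0°) tan(-0.784°) = -0.0050, h₀ = 1.5758 rad.
Bracket: h₀ sin ϕ sin δ + cos ϕ cos δ sin h₀ = 1.5758×-0.34202×-0.01368 + 0.93969×0.99991×0.99999 = 0.007373 + 0.939596 = 0.946969.
Q̄ = (S_0/π) × [bracket] = (1361/π) × 0.946969 = 410.2 W/m².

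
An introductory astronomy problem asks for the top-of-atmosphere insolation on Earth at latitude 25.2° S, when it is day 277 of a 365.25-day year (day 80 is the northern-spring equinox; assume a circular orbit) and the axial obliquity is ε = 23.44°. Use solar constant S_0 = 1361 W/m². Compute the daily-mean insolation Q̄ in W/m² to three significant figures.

Q̄ ≈ 419 W/m²

Solar longitude: L_s = 360° × (277 − 80)/365.25 = 194.168°.
sin δ = sin 23.44° × sin 194.168° = -0.09737, so δ = -5.588°.
cos h₀ = −tan(-25.2°) tan(-5.588°) = -0.0460, h₀ = 1.6168 rad.
Bracket: h₀ sin ϕ sin δ + cos ϕ cos δ sin h₀ = 1.6168×-0.42578×-0.09737 + 0.90483×0.99525×0.99894 = 0.067030 + 0.899577 = 0.966607.
Q̄ = (S_0/π) × [bracket] = (1361/π) × 0.966607 = 418.8 W/m².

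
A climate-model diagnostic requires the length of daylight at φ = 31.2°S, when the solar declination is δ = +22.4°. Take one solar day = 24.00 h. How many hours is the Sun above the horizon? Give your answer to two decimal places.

10.07 h

cos H₀ = −tan φ · tan δ = −tan(-31.2°) × tan(+22.400°) = 0.2496, so H₀ = 1.3185 rad = 75.55°.
Daylight = 2H₀/(2π) × 24.00 h = (1.3185/π) × 24.00 = 10.07 h.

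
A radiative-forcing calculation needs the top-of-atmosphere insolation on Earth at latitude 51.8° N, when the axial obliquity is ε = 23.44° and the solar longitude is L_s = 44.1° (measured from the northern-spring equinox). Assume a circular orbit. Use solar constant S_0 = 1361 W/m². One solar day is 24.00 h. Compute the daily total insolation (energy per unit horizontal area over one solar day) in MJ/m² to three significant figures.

Solar declination: sin δ = sin ε · sin L_s = sin 23.44° × sin 44.1° = 0.27683, so δ = +16.071°.
cos h₀ = −tan(+51.8°) tan(+16.071°) = -0.3661, h₀ = 1.9456 rad.
Bracket: h₀ sin ϕ sin δ + cos ϕ cos δ sin h₀ = 1.9456×0.78586×0.27683 + 0.61841×0.96092×0.93058 = 0.423265 + 0.552990 = 0.976255.
Q̄ = (S_0/π) × [bracket] = (1361/π) × 0.976255 = 422.93 W/m².
Daily total = Q̄ × 24.00 h × 3600 s/h = 422.93 × 24.00 × 3600 / 10⁶ = 36.54 MJ/m².

36.5 MJ/m²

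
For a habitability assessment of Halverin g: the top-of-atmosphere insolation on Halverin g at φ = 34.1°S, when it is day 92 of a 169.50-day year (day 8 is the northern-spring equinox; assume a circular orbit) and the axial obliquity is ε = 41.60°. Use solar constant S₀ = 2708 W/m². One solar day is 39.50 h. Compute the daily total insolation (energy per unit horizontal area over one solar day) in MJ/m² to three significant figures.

99.5 MJ/m²

Solar longitude: λ_s = 360° × (92 − 8)/169.50 = 178.407°.
sin δ = sin 41.60° × sin 178.407° = 0.01846, so δ = +1.058°.
cos H₀ = −tan(-34.1°) tan(+1.058°) = 0.0125, H₀ = 1.5583 rad.
Bracket: H₀ sin φ sin δ + cos φ cos δ sin H₀ = 1.5583×-0.56064×0.01846 + 0.82806×0.99983×0.99992 = -0.016127 + 0.827853 = 0.811726.
Q̄ = (S₀/π) × [bracket] = (2708/π) × 0.811726 = 699.69 W/m².
Daily total = Q̄ × 39.50 h × 3600 s/h = 699.69 × 39.50 × 3600 / 10⁶ = 99.50 MJ/m².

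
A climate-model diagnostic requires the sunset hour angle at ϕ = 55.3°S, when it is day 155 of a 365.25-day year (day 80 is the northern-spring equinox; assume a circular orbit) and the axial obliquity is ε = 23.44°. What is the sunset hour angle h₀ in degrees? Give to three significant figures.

h₀ = 53.3°

Solar longitude: L_s = 360° × (155 − 80)/365.25 = 73.922°.
sin δ = sin 23.44° × sin 73.922° = 0.38223, so δ = +22.472°.
cos h₀ = −tan ϕ · tan δ = −tan(-55.3°) × tan(+22.472°) = 0.5974, so h₀ = 0.9306 rad = 53.32°.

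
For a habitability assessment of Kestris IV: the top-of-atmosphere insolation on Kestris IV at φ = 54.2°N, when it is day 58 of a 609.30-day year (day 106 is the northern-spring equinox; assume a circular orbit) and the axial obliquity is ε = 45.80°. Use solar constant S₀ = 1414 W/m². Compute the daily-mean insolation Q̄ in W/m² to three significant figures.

Solar longitude: λ_s = 360° × (58 − 106)/609.30 = -28.360°, i.e. -28.360° + 360° = 331.640°.
sin δ = sin 45.80° × sin 331.640° = -0.34054, so δ = -19.910°.
cos H₀ = −tan(+54.2°) tan(-19.910°) = 0.5022, H₀ = 1.0447 rad.
Bracket: H₀ sin φ sin δ + cos φ cos δ sin H₀ = 1.0447×0.81106×-0.34054 + 0.58496×0.94023×0.86476 = -0.288544 + 0.475615 = 0.187071.
Q̄ = (S₀/π) × [bracket] = (1414/π) × 0.187071 = 84.20 W/m².

Q̄ ≈ 84.2 W/m²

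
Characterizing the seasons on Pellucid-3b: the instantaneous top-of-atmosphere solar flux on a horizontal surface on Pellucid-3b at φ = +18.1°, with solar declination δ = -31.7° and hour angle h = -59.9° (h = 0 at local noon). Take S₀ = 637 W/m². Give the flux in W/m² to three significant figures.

154 W/m²

cos θ_z = sin φ sin δ + cos φ cos δ cos h = -0.163252 + 0.405576 = 0.242324.
Flux = S₀ · cos θ_z = 637 × 0.242324 = 154.4 W/m².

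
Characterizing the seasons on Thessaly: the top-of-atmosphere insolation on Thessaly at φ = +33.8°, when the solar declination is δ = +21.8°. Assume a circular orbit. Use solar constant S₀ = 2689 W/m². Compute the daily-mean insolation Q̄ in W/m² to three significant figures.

Q̄ ≈ 962 W/m²

cos H₀ = −tan(+33.8°) tan(+21.800°) = -0.2678, H₀ = 1.8419 rad.
Bracket: H₀ sin φ sin δ + cos φ cos δ sin H₀ = 1.8419×0.55630×0.37137 + 0.83098×0.92849×0.96349 = 0.380524 + 0.743387 = 1.123911.
Q̄ = (S₀/π) × [bracket] = (2689/π) × 1.123911 = 962.0 W/m².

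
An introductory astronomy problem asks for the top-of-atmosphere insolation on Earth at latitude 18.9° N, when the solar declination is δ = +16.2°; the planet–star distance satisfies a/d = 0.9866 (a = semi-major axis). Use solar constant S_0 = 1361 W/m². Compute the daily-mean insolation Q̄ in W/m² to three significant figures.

cos h₀ = −tan(+18.9°) tan(+16.200°) = -0.0995, h₀ = 1.6704 rad.
Bracket: h₀ sin ϕ sin δ + cos ϕ cos δ sin h₀ = 1.6704×0.32392×0.27899 + 0.94609×0.96029×0.99504 = 0.150955 + 0.904015 = 1.054970.
Inverse-square distance factor (a/d)² = 0.9866² = 0.973380.
Q̄ = (S_0/π) × 0.973380 × [bracket] = (1361/π) × 0.973380 × 1.054970 = 444.9 W/m².

Q̄ ≈ 445 W/m²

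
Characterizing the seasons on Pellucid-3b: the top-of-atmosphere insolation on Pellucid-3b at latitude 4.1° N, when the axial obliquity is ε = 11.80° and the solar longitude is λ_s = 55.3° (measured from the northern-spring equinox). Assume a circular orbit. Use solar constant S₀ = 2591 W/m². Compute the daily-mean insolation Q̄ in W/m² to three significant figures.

Solar declination: sin δ = sin ε · sin λ_s = sin 11.80° × sin 55.3° = 0.16813, so δ = +9.679°.
cos H₀ = −tan(+4.1°) tan(+9.679°) = -0.0122, H₀ = 1.5830 rad.
Bracket: H₀ sin φ sin δ + cos φ cos δ sin H₀ = 1.5830×0.07150×0.16813 + 0.99744×0.98577×0.99993 = 0.019030 + 0.983178 = 1.002208.
Q̄ = (S₀/π) × [bracket] = (2591/π) × 1.002208 = 826.6 W/m².

Q̄ ≈ 827 W/m²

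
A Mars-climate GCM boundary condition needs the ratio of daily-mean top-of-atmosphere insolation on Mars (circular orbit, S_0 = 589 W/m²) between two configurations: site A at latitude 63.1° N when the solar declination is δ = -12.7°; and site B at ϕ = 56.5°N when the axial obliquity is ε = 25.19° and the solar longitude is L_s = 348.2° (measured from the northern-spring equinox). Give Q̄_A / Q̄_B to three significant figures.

— Configuration A (ϕ=+63.1°):
cos h₀ = −tan(+63.1°) tan(-12.700°) = 0.4442, h₀ = 1.1105 rad.
Bracket: h₀ sin ϕ sin δ + cos ϕ cos δ sin h₀ = 1.1105×0.89180×-0.21985 + 0.45243×0.97553×0.89592 = -0.217727 + 0.395422 = 0.177695.
Q̄ = (S_0/π) × [bracket] = (589/π) × 0.177695 = 33.315 W/m².
— Configuration B (ϕ=+56.5°):
Solar declination: sin δ = sin ε · sin L_s = sin 25.19° × sin 348.2° = -0.08704, so δ = -4.993°.
cos h₀ = −tan(+56.5°) tan(-4.993°) = 0.1320, h₀ = 1.4384 rad.
Bracket: h₀ sin ϕ sin δ + cos ϕ cos δ sin h₀ = 1.4384×0.83389×-0.08704 + 0.55194×0.99621×0.99125 = -0.104402 + 0.545037 = 0.440635.
Q̄ = (S_0/π) × [bracket] = (589/π) × 0.440635 = 82.612 W/m².
Ratio Q̄_A / Q̄_B = 33.315 / 82.612 = 0.4033.

Q̄_A / Q̄_B ≈ 0.403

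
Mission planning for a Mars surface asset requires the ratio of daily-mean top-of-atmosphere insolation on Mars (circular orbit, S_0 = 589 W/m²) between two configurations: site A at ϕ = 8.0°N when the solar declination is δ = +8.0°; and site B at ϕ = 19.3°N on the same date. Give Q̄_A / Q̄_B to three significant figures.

Q̄_A / Q̄_B ≈ 1.00

— Configuration A (ϕ=+8.0°):
cos h₀ = −tan(+8.0°) tan(+8.000°) = -0.0198, h₀ = 1.5905 rad.
Bracket: h₀ sin ϕ sin δ + cos ϕ cos δ sin h₀ = 1.5905×0.13917×0.13917 + 0.99027×0.99027×0.99980 = 0.030805 + 0.980439 = 1.011244.
Q̄ = (S_0/π) × [bracket] = (589/π) × 1.011244 = 189.59 W/m².
— Configuration B (ϕ=+19.3°):
cos h₀ = −tan(+19.3°) tan(+8.000°) = -0.0492, h₀ = 1.6200 rad.
Bracket: h₀ sin ϕ sin δ + cos ϕ cos δ sin h₀ = 1.6200×0.33051×0.13917 + 0.94380×0.99027×0.99879 = 0.074515 + 0.933486 = 1.008001.
Q̄ = (S_0/π) × [bracket] = (589/π) × 1.008001 = 188.98 W/m².
Ratio Q̄_A / Q̄_B = 189.59 / 188.98 = 1.003.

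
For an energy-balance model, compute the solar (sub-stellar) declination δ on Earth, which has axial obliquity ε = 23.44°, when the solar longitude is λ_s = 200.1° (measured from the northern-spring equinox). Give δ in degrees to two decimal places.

sin δ = sin ε · sin λ_s = sin 23.44° × sin 200.1° = -0.136704.
δ = arcsin(-0.136704) = -7.86°.

δ = -7.86°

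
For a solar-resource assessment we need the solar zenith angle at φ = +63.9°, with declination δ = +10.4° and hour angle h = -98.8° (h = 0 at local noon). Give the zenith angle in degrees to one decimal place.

θ_z = 84.5°

cos θ_z = sin φ sin δ + cos φ cos δ cos h = 0.162111 + -0.066199 = 0.095912.
θ_z = arccos(0.095912) = 84.5°.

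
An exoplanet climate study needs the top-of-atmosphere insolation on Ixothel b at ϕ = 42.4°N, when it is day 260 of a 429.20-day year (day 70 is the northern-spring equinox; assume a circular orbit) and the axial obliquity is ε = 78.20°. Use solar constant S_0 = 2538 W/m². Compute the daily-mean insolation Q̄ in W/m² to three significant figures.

Solar longitude: L_s = 360° × (260 − 70)/429.20 = 159.366°.
sin δ = sin 78.20° × sin 159.366° = 0.34495, so δ = +20.178°.
cos h₀ = −tan(+42.4°) tan(+20.178°) = -0.3356, h₀ = 1.9130 rad.
Bracket: h₀ sin ϕ sin δ + cos ϕ cos δ sin h₀ = 1.9130×0.67430×0.34495 + 0.73846×0.93862×0.94201 = 0.444963 + 0.652939 = 1.097902.
Q̄ = (S_0/π) × [bracket] = (2538/π) × 1.097902 = 887.0 W/m².

Q̄ ≈ 887 W/m²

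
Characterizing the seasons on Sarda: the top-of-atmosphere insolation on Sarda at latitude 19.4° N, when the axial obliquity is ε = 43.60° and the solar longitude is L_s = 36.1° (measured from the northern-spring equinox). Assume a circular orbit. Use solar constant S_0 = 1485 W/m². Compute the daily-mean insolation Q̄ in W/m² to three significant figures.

Q̄ ≈ 513 W/m²

Solar declination: sin δ = sin ε · sin L_s = sin 43.60° × sin 36.1° = 0.40632, so δ = +23.974°.
cos h₀ = −tan(+19.4°) tan(+23.974°) = -0.1566, h₀ = 1.7280 rad.
Bracket: h₀ sin ϕ sin δ + cos ϕ cos δ sin h₀ = 1.7280×0.33216×0.40632 + 0.94322×0.91373×0.98766 = 0.233216 + 0.851213 = 1.084429.
Q̄ = (S_0/π) × [bracket] = (1485/π) × 1.084429 = 512.6 W/m².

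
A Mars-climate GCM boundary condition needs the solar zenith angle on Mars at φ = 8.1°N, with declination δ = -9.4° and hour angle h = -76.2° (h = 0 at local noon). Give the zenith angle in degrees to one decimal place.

cos θ_z = sin φ sin δ + cos φ cos δ cos h = -0.023013 + 0.232983 = 0.209970.
θ_z = arccos(0.209970) = 77.9°.

θ_z = 77.9°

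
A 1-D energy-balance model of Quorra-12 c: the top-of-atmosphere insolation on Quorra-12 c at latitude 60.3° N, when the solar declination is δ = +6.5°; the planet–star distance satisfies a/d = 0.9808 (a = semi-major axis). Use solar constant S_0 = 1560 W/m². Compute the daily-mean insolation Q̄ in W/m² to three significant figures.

cos h₀ = −tan(+60.3°) tan(+6.500°) = -0.1998, h₀ = 1.7719 rad.
Bracket: h₀ sin ϕ sin δ + cos ϕ cos δ sin h₀ = 1.7719×0.86863×0.11320 + 0.49546×0.99357×0.97985 = 0.174229 + 0.482355 = 0.656584.
Inverse-square distance factor (a/d)² = 0.9808² = 0.961969.
Q̄ = (S_0/π) × 0.961969 × [bracket] = (1560/π) × 0.961969 × 0.656584 = 313.6 W/m².

Q̄ ≈ 314 W/m²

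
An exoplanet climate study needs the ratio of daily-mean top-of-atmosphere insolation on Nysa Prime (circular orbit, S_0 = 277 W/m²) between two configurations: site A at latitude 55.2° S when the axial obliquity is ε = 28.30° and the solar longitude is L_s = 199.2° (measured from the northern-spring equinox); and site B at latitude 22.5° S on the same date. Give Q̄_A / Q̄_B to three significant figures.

— Configuration A (ϕ=-55.2°):
Solar declination: sin δ = sin ε · sin L_s = sin 28.30° × sin 199.2° = -0.15591, so δ = -8.970°.
cos h₀ = −tan(-55.2°) tan(-8.970°) = -0.2271, h₀ = 1.7999 rad.
Bracket: h₀ sin ϕ sin δ + cos ϕ cos δ sin h₀ = 1.7999×-0.82115×-0.15591 + 0.57071×0.98777×0.97387 = 0.230433 + 0.549000 = 0.779433.
Q̄ = (S_0/π) × [bracket] = (277/π) × 0.779433 = 68.724 W/m².
— Configuration B (ϕ=-22.5°):
cos h₀ = −tan(-22.5°) tan(-8.970°) = -0.0654, h₀ = 1.6362 rad.
Bracket: h₀ sin ϕ sin δ + cos ϕ cos δ sin h₀ = 1.6362×-0.38268×-0.15591 + 0.92388×0.98777×0.99786 = 0.097622 + 0.910628 = 1.008250.
Q̄ = (S_0/π) × [bracket] = (277/π) × 1.008250 = 88.899 W/m².
Ratio Q̄_A / Q̄_B = 68.724 / 88.899 = 0.7731.

Q̄_A / Q̄_B ≈ 0.773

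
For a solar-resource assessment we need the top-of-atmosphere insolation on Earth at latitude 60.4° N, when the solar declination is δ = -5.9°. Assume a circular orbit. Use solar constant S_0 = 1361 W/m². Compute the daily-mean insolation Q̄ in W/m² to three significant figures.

cos h₀ = −tan(+60.4°) tan(-5.900°) = 0.1819, h₀ = 1.3879 rad.
Bracket: h₀ sin ϕ sin δ + cos ϕ cos δ sin h₀ = 1.3879×0.86949×-0.10279 + 0.49394×0.99470×0.98331 = -0.124043 + 0.483122 = 0.359079.
Q̄ = (S_0/π) × [bracket] = (1361/π) × 0.359079 = 155.6 W/m².

Q̄ ≈ 156 W/m²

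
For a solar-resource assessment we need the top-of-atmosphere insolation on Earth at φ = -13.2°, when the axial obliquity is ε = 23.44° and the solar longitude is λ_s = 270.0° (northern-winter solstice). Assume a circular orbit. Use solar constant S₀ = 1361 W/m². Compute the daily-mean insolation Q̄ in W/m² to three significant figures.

Q̄ ≈ 451 W/m²

Solar declination: sin δ = sin ε · sin λ_s = sin 23.44° × sin 270.0° = -0.39779, so δ = -23.440°.
cos H₀ = −tan(-13.2°) tan(-23.440°) = -0.1017, H₀ = 1.6727 rad.
Bracket: H₀ sin φ sin δ + cos φ cos δ sin H₀ = 1.6727×-0.22835×-0.39779 + 0.97358×0.91748×0.99482 = 0.151940 + 0.888613 = 1.040553.
Q̄ = (S₀/π) × [bracket] = (1361/π) × 1.040553 = 450.8 W/m².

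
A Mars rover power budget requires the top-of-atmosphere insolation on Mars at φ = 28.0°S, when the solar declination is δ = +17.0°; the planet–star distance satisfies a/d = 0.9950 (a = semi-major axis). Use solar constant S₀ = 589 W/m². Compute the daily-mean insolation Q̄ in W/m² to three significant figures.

cos H₀ = −tan(-28.0°) tan(+17.000°) = 0.1626, H₀ = 1.4075 rad.
Bracket: H₀ sin φ sin δ + cos φ cos δ sin H₀ = 1.4075×-0.46947×0.29237 + 0.88295×0.95630×0.98670 = -0.193192 + 0.833135 = 0.639943.
Inverse-square distance factor (a/d)² = 0.9950² = 0.990025.
Q̄ = (S₀/π) × 0.990025 × [bracket] = (589/π) × 0.990025 × 0.639943 = 118.8 W/m².

Q̄ ≈ 119 W/m²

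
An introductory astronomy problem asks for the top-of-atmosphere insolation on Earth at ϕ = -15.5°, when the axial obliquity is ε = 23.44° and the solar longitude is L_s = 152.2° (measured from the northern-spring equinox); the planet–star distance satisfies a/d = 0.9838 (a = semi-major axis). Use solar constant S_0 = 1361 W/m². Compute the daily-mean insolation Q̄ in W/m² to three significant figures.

Q̄ ≈ 365 W/m²

Solar declination: sin δ = sin ε · sin L_s = sin 23.44° × sin 152.2° = 0.18552, so δ = +10.692°.
cos h₀ = −tan(-15.5°) tan(+10.692°) = 0.0524, h₀ = 1.5184 rad.
Bracket: h₀ sin ϕ sin δ + cos ϕ cos δ sin h₀ = 1.5184×-0.26724×0.18552 + 0.96363×0.98264×0.99863 = -0.075280 + 0.945604 = 0.870324.
Inverse-square distance factor (a/d)² = 0.9838² = 0.967862.
Q̄ = (S_0/π) × 0.967862 × [bracket] = (1361/π) × 0.967862 × 0.870324 = 364.9 W/m².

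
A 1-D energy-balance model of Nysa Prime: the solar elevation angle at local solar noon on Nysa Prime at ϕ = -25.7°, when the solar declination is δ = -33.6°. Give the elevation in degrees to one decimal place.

At local noon the hour angle is zero, so the zenith angle equals |ϕ − δ| = |-25.7° − (-33.600°)| = 7.900°.
Elevation = 90° − 7.900° = 82.1°.

82.1°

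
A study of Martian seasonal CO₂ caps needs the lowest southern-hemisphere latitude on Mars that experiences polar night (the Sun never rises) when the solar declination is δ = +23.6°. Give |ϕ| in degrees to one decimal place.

Polar night requires cos h₀ = −tan ϕ tan δ ≥ 1, i.e. tan ϕ tan δ ≤ −1.
The boundary is |tan ϕ| · |tan δ| = 1, so |ϕ| = 90° − |δ| = 90° − 23.6° = 66.4° in the southern hemisphere.

|ϕ| = 66.4°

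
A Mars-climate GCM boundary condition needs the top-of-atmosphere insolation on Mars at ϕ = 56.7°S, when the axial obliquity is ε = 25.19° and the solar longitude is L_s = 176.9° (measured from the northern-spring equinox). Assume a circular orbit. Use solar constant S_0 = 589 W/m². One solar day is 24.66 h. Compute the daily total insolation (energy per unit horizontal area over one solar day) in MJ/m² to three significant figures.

Solar declination: sin δ = sin ε · sin L_s = sin 25.19° × sin 176.9° = 0.02302, so δ = +1.319°.
cos h₀ = −tan(-56.7°) tan(+1.319°) = 0.0350, h₀ = 1.5357 rad.
Bracket: h₀ sin ϕ sin δ + cos ϕ cos δ sin h₀ = 1.5357×-0.83581×0.02302 + 0.54902×0.99974×0.99939 = -0.029547 + 0.548542 = 0.518995.
Q̄ = (S_0/π) × [bracket] = (589/π) × 0.518995 = 97.304 W/m².
Daily total = Q̄ × 24.66 h × 3600 s/h = 97.304 × 24.66 × 3600 / 10⁶ = 8.638 MJ/m².

8.64 MJ/m²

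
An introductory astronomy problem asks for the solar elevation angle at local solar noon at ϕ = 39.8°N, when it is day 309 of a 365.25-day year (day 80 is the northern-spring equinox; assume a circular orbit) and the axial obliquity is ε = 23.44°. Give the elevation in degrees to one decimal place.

Solar longitude: L_s = 360° × (309 − 80)/365.25 = 225.708°.
sin δ = sin 23.44° × sin 225.708° = -0.28474, so δ = -16.543°.
At local noon the hour angle is zero, so the zenith angle equals |ϕ − δ| = |+39.8° − (-16.543°)| = 56.343°.
Elevation = 90° − 56.343° = 33.7°.

33.7°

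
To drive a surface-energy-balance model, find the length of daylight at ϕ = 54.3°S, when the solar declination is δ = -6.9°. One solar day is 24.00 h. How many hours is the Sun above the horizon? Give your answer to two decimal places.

13.29 h

cos h₀ = −tan ϕ · tan δ = −tan(-54.3°) × tan(-6.900°) = -0.1684, so h₀ = 1.7400 rad = 99.70°.
Daylight = 2h₀/(2π) × 24.00 h = (1.7400/π) × 24.00 = 13.29 h.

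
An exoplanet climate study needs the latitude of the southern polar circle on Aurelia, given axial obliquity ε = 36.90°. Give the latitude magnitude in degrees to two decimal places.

53.10°

The polar circle is the lowest latitude that experiences at least one full rotation of continuous darkness at the northern-summer solstice; it lies at |ϕ| = 90° − ε = 90° − 36.90° = 53.10°.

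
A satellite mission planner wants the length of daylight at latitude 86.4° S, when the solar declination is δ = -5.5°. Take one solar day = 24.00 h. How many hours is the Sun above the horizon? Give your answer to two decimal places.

24.00 h

Sunrise equation: cos H₀ = −tan φ · tan δ = -1.5305 ≤ −1, so the Sun never sets (polar day) and H₀ = π.
Daylight = 2H₀/(2π) × 24.00 h = (3.1416/π) × 24.00 = 24.00 h.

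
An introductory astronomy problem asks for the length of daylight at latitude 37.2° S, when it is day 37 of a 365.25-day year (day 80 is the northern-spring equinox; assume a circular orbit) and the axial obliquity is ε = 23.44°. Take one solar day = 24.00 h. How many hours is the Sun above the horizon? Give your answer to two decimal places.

13.63 h

Solar longitude: L_s = 360° × (37 − 80)/365.25 = -42.382°, i.e. -42.382° + 360° = 317.618°.
sin δ = sin 23.44° × sin 317.618° = -0.26814, so δ = -15.553°.
cos h₀ = −tan ϕ · tan δ = −tan(-37.2°) × tan(-15.553°) = -0.2113, so h₀ = 1.7837 rad = 102.20°.
Daylight = 2h₀/(2π) × 24.00 h = (1.7837/π) × 24.00 = 13.63 h.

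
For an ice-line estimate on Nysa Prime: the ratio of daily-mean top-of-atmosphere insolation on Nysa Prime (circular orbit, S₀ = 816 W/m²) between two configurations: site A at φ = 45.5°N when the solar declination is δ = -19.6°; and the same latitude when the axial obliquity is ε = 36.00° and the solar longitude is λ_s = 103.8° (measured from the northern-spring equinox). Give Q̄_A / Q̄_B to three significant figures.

— Configuration A (φ=+45.5°):
cos H₀ = −tan(+45.5°) tan(-19.600°) = 0.3624, H₀ = 1.2000 rad.
Bracket: H₀ sin φ sin δ + cos φ cos δ sin H₀ = 1.2000×0.71325×-0.33545 + 0.70091×0.94206×0.93204 = -0.287112 + 0.615425 = 0.328313.
Q̄ = (S₀/π) × [bracket] = (816/π) × 0.328313 = 85.276 W/m².
— Configuration B (φ=+45.5°):
Solar declination: sin δ = sin ε · sin λ_s = sin 36.00° × sin 103.8° = 0.57082, so δ = +34.807°.
cos H₀ = −tan(+45.5°) tan(+34.807°) = -0.7074, H₀ = 2.3567 rad.
Bracket: H₀ sin φ sin δ + cos φ cos δ sin H₀ = 2.3567×0.71325×0.57082 + 0.70091×0.82108×0.70677 = 0.959501 + 0.406748 = 1.366249.
Q̄ = (S₀/π) × [bracket] = (816/π) × 1.366249 = 354.87 W/m².
Ratio Q̄_A / Q̄_B = 85.276 / 354.87 = 0.2403.

Q̄_A / Q̄_B ≈ 0.240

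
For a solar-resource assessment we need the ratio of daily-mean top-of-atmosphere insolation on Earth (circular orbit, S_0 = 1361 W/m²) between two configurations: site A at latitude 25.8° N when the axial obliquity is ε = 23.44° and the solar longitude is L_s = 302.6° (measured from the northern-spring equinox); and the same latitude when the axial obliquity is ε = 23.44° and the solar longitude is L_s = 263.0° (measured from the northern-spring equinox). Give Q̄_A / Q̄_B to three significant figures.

Q̄_A / Q̄_B ≈ 1.10

— Configuration A (ϕ=+25.8°):
Solar declination: sin δ = sin ε · sin L_s = sin 23.44° × sin 302.6° = -0.33512, so δ = -19.580°.
cos h₀ = −tan(+25.8°) tan(-19.580°) = 0.1719, h₀ = 1.3980 rad.
Bracket: h₀ sin ϕ sin δ + cos ϕ cos δ sin h₀ = 1.3980×0.43523×-0.33512 + 0.90032×0.94218×0.98511 = -0.203904 + 0.835633 = 0.631729.
Q̄ = (S_0/π) × [bracket] = (1361/π) × 0.631729 = 273.68 W/m².
— Configuration B (ϕ=+25.8°):
Solar declination: sin δ = sin ε · sin L_s = sin 23.44° × sin 263.0° = -0.39482, so δ = -23.255°.
cos h₀ = −tan(+25.8°) tan(-23.255°) = 0.2077, h₀ = 1.3615 rad.
Bracket: h₀ sin ϕ sin δ + cos ϕ cos δ sin h₀ = 1.3615×0.43523×-0.39482 + 0.90032×0.91876×0.97818 = -0.233957 + 0.809129 = 0.575172.
Q̄ = (S_0/π) × [bracket] = (1361/π) × 0.575172 = 249.18 W/m².
Ratio Q̄_A / Q̄_B = 273.68 / 249.18 = 1.098.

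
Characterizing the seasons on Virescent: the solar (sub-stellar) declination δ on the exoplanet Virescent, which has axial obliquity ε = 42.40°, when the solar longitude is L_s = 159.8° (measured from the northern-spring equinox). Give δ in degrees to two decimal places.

δ = +13.46°

sin δ = sin ε · sin L_s = sin 42.40° × sin 159.8° = 0.232835.
δ = arcsin(0.232835) = +13.46°.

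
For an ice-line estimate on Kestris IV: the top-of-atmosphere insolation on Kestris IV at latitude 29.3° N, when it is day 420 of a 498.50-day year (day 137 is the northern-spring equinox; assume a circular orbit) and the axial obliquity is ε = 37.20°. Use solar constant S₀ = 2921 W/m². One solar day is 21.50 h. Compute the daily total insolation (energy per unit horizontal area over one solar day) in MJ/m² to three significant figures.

Solar longitude: λ_s = 360° × (420 − 137)/498.50 = 204.373°.
sin δ = sin 37.20° × sin 204.373° = -0.24950, so δ = -14.448°.
cos H₀ = −tan(+29.3°) tan(-14.448°) = 0.1446, H₀ = 1.4257 rad.
Bracket: H₀ sin φ sin δ + cos φ cos δ sin H₀ = 1.4257×0.48938×-0.24950 + 0.87207×0.96837×0.98949 = -0.174078 + 0.835611 = 0.661533.
Q̄ = (S₀/π) × [bracket] = (2921/π) × 0.661533 = 615.08 W/m².
Daily total = Q̄ × 21.50 h × 3600 s/h = 615.08 × 21.50 × 3600 / 10⁶ = 47.61 MJ/m².

47.6 MJ/m²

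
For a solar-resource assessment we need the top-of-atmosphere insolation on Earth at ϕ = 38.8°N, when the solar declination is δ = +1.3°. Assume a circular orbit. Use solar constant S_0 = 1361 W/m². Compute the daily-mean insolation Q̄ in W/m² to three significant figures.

cos h₀ = −tan(+38.8°) tan(+1.300°) = -0.0182, h₀ = 1.5890 rad.
Bracket: h₀ sin ϕ sin δ + cos ϕ cos δ sin h₀ = 1.5890×0.62660×0.02269 + 0.77934×0.99974×0.99983 = 0.022592 + 0.779005 = 0.801597.
Q̄ = (S_0/π) × [bracket] = (1361/π) × 0.801597 = 347.3 W/m².

Q̄ ≈ 347 W/m²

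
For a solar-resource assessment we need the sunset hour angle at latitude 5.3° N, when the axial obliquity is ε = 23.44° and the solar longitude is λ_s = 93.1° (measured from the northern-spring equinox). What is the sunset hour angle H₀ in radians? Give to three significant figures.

Solar declination: sin δ = sin ε · sin λ_s = sin 23.44° × sin 93.1° = 0.39721, so δ = +23.404°.
cos H₀ = −tan φ · tan δ = −tan(+5.3°) × tan(+23.404°) = -0.0402, so H₀ = 1.6110 rad = 92.30°.

H₀ = 1.61 rad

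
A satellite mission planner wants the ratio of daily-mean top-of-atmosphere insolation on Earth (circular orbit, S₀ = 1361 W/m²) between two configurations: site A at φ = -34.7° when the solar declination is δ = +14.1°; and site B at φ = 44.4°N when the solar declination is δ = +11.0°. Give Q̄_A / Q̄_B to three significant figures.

— Configuration A (φ=-34.7°):
cos H₀ = −tan(-34.7°) tan(+14.100°) = 0.1739, H₀ = 1.3960 rad.
Bracket: H₀ sin φ sin δ + cos φ cos δ sin H₀ = 1.3960×-0.56928×0.24362 + 0.82214×0.96987×0.98476 = -0.193608 + 0.785217 = 0.591609.
Q̄ = (S₀/π) × [bracket] = (1361/π) × 0.591609 = 256.30 W/m².
— Configuration B (φ=+44.4°):
cos H₀ = −tan(+44.4°) tan(+11.000°) = -0.1904, H₀ = 1.7623 rad.
Bracket: H₀ sin φ sin δ + cos φ cos δ sin H₀ = 1.7623×0.69966×0.19081 + 0.71447×0.98163×0.98172 = 0.235271 + 0.688525 = 0.923796.
Q̄ = (S₀/π) × [bracket] = (1361/π) × 0.923796 = 400.21 W/m².
Ratio Q̄_A / Q̄_B = 256.30 / 400.21 = 0.6404.

Q̄_A / Q̄_B ≈ 0.640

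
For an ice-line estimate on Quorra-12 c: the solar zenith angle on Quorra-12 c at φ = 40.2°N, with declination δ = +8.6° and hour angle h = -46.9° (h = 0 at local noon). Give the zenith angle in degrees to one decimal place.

cos θ_z = sin φ sin δ + cos φ cos δ cos h = 0.096519 + 0.516014 = 0.612533.
θ_z = arccos(0.612533) = 52.2°.

θ_z = 52.2°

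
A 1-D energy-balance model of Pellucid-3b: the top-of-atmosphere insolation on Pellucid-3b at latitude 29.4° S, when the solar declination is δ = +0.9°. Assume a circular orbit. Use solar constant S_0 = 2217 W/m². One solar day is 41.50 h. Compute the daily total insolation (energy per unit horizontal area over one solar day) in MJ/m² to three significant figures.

cos h₀ = −tan(-29.4°) tan(+0.900°) = 0.0089, h₀ = 1.5619 rad.
Bracket: h₀ sin ϕ sin δ + cos ϕ cos δ sin h₀ = 1.5619×-0.49090×0.01571 + 0.87121×0.99988×0.99996 = -0.012045 + 0.871071 = 0.859026.
Q̄ = (S_0/π) × [bracket] = (2217/π) × 0.859026 = 606.21 W/m².
Daily total = Q̄ × 41.50 h × 3600 s/h = 606.21 × 41.50 × 3600 / 10⁶ = 90.57 MJ/m².

90.6 MJ/m²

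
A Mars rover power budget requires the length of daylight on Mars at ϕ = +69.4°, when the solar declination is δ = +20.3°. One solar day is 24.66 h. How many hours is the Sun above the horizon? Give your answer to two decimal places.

23.26 h

cos h₀ = −tan ϕ · tan δ = −tan(+69.4°) × tan(+20.300°) = -0.9841, so h₀ = 2.9632 rad = 169.78°.
Daylight = 2h₀/(2π) × 24.66 h = (2.9632/π) × 24.66 = 23.26 h.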